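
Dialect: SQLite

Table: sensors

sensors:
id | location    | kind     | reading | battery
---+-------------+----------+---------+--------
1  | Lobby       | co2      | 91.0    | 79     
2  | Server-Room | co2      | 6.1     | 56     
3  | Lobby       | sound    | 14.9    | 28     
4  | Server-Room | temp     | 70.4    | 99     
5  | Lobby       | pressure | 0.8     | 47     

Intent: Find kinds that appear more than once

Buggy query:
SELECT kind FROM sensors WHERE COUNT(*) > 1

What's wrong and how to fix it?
Bug: COUNT(*) is an aggregate and cannot be used in WHERE

Fix: GROUP BY kind, then filter groups with HAVING COUNT(*) > 1

Corrected query:
SELECT kind FROM sensors GROUP BY kind HAVING COUNT(*) > 1

Result:
kind
----
co2 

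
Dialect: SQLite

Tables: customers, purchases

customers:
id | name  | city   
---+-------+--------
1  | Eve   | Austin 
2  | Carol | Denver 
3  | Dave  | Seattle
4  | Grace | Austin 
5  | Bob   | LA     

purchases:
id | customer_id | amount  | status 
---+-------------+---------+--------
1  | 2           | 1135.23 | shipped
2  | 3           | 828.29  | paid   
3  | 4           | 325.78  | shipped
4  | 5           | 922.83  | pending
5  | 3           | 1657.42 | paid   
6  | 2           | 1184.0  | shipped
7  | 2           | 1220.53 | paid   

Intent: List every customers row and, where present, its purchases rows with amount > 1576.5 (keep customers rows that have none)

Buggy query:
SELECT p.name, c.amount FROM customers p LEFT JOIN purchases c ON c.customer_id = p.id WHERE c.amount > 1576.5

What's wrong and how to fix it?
Bug: A WHERE condition on the right-hand table after LEFT JOIN drops unmatched parents

Fix: Put 'c.amount > 1576.5' in the JOIN's ON clause instead of WHERE

Corrected query:
SELECT p.name, c.amount FROM customers p LEFT JOIN purchases c ON c.customer_id = p.id AND c.amount > 1576.5

Result:
name  | amount 
------+--------
Eve   | NULL   
Carol | NULL   
Dave  | 1657.42
Grace | NULL   
Bob   | NULL   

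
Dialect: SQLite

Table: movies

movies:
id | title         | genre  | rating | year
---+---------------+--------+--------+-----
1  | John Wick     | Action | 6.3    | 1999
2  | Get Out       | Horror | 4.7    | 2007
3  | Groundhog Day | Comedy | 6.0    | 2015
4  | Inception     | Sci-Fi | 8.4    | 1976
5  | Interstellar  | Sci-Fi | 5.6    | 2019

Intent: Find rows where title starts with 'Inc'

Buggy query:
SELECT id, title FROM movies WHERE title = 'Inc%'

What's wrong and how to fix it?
Bug: '=' compares the literal string including the % character; pattern matching needs LIKE

Fix: Use LIKE for wildcard pattern matching

Corrected query:
SELECT id, title FROM movies WHERE title LIKE 'Inc%'

Result:
id | title    
---+----------
4  | Inception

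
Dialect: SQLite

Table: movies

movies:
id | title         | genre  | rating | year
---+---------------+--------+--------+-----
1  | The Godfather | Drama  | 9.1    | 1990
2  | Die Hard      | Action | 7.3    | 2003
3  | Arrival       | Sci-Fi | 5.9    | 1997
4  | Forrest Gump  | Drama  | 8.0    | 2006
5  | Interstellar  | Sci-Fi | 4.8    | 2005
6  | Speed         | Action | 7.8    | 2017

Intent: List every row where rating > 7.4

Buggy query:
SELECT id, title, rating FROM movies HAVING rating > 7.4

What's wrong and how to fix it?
Bug: This is a non-aggregate query (no GROUP BY, no aggregates), so in SQLite the HAVING clause is invalid here; a row-level condition belongs in WHERE

Fix: Use WHERE for row-level filtering

Corrected query:
SELECT id, title, rating FROM movies WHERE rating > 7.4

Result:
id | title         | rating
---+---------------+-------
1  | The Godfather | 9.1   
4  | Forrest Gump  | 8     
6  | Speed         | 7.8   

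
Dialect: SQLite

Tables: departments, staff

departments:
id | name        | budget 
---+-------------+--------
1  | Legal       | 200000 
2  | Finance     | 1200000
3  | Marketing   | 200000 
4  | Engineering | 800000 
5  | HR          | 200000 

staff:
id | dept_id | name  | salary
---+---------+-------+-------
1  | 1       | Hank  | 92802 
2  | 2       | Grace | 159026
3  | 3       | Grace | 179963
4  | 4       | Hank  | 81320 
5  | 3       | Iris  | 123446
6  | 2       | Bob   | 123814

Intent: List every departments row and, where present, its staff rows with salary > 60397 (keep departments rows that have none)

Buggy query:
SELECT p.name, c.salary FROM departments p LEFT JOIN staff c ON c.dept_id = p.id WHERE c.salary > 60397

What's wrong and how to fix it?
Bug: A WHERE condition on the right-hand table after LEFT JOIN drops unmatched parents

Fix: Put 'c.salary > 60397' in the JOIN's ON clause instead of WHERE

Corrected query:
SELECT p.name, c.salary FROM departments p LEFT JOIN staff c ON c.dept_id = p.id AND c.salary > 60397

Result:
name        | salary
------------+-------
Legal       | 92802 
Finance     | 123814
Finance     | 159026
Marketing   | 123446
Marketing   | 179963
Engineering | 81320 
HR          | NULL  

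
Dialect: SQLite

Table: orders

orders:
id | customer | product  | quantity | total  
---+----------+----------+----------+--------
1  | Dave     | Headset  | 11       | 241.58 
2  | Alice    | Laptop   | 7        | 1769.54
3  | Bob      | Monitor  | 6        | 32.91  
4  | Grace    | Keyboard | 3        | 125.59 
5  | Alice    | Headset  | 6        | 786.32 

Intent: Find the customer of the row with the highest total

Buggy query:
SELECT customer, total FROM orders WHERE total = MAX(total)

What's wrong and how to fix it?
Bug: MAX(total) is an aggregate and cannot be used directly in WHERE

Fix: Use a subquery: WHERE total = (SELECT MAX(total) FROM orders)

Corrected query:
SELECT customer, total FROM orders WHERE total = (SELECT MAX(total) FROM orders)

Result:
customer | total  
---------+--------
Alice    | 1769.54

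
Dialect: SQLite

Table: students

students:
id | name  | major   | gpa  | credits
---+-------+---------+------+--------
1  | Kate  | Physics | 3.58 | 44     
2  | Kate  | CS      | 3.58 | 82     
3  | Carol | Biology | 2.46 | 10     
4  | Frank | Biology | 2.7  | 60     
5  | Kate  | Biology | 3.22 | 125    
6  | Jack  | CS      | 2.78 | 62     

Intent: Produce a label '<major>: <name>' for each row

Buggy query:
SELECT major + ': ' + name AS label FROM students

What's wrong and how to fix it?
Bug: '+' is numeric addition; on text columns SQLite converts them to 0 instead of concatenating

Fix: Use the || operator for string concatenation

Corrected query:
SELECT major || ': ' || name AS label FROM students

Result:
label         
--------------
Physics: Kate 
CS: Kate      
Biology: Carol
Biology: Frank
Biology: Kate 
CS: Jack      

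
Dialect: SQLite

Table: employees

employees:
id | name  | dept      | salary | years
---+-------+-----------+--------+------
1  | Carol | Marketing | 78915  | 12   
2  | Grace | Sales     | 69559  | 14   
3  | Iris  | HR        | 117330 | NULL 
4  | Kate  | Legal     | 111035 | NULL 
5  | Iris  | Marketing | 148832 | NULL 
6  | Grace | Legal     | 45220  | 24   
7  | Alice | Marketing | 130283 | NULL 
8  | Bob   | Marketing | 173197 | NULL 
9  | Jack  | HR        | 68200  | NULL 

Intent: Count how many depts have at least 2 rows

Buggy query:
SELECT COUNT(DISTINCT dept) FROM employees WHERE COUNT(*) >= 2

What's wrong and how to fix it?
Bug: COUNT(*) cannot appear in WHERE; the per-group count doesn't exist yet

Fix: Group first with HAVING COUNT(*) >= 2, then COUNT the resulting groups

Corrected query:
SELECT COUNT(*) FROM (SELECT dept FROM employees GROUP BY dept HAVING COUNT(*) >= 2)

Result:
COUNT(*)
--------
3       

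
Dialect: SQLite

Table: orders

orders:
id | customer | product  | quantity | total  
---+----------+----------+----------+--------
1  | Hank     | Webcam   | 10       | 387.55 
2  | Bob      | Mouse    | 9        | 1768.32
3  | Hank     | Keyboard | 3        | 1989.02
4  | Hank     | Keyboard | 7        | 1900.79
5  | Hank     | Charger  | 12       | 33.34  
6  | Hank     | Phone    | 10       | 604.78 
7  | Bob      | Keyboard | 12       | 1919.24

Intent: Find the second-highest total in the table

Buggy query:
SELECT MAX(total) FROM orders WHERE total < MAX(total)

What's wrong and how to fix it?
Bug: MAX(total) on the right of the comparison is an aggregate-in-WHERE error

Fix: Compute the overall MAX in a subquery, then take MAX of rows below it

Corrected query:
SELECT MAX(total) FROM orders WHERE total < (SELECT MAX(total) FROM orders)

Result:
MAX(total)
----------
1919.24   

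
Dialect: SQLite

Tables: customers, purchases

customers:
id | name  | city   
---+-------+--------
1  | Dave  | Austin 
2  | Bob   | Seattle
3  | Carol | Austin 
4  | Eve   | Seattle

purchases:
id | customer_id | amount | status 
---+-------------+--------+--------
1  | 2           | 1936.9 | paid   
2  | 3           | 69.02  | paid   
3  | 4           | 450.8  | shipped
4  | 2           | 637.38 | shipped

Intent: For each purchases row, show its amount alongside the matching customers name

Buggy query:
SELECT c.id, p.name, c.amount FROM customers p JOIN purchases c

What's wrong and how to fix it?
Bug: JOIN with no ON clause produces a cartesian product; every purchases row pairs with every customers row

Fix: Specify the join condition linking the foreign key to the parent id

Corrected query:
SELECT c.id, p.name, c.amount FROM customers p JOIN purchases c ON c.customer_id = p.id

Result:
id | name  | amount
---+-------+-------
1  | Bob   | 1936.9
2  | Carol | 69.02 
3  | Eve   | 450.8 
4  | Bob   | 637.38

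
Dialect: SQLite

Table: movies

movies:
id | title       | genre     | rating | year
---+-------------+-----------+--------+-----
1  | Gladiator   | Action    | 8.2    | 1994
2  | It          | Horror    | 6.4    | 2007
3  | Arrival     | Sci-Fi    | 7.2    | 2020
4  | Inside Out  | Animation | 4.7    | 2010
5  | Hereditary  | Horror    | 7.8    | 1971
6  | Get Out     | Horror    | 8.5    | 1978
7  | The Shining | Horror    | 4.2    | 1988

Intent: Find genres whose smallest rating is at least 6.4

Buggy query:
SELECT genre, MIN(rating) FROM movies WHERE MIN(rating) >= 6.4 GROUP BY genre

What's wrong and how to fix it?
Bug: MIN() in WHERE is a misuse of aggregate

Fix: Use HAVING for the per-group MIN condition

Corrected query:
SELECT genre, MIN(rating) FROM movies GROUP BY genre HAVING MIN(rating) >= 6.4

Result:
genre  | MIN(rating)
-------+------------
Action | 8.2        
Sci-Fi | 7.2        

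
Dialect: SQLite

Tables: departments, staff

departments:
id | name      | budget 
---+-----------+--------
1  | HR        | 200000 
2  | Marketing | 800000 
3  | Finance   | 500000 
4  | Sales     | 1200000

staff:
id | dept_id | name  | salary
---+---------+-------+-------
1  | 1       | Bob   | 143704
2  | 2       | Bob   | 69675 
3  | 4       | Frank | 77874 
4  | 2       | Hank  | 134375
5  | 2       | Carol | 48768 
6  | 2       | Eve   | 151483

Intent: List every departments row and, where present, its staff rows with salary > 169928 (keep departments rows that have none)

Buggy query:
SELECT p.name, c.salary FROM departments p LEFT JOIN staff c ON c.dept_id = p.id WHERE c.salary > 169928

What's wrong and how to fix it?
Bug: A WHERE condition on the right-hand table after LEFT JOIN drops unmatched parents

Fix: Move the right-table condition into the ON clause so unmatched parents are kept

Corrected query:
SELECT p.name, c.salary FROM departments p LEFT JOIN staff c ON c.dept_id = p.id AND c.salary > 169928

Result:
name      | salary
----------+-------
HR        | NULL  
Marketing | NULL  
Finance   | NULL  
Sales     | NULL  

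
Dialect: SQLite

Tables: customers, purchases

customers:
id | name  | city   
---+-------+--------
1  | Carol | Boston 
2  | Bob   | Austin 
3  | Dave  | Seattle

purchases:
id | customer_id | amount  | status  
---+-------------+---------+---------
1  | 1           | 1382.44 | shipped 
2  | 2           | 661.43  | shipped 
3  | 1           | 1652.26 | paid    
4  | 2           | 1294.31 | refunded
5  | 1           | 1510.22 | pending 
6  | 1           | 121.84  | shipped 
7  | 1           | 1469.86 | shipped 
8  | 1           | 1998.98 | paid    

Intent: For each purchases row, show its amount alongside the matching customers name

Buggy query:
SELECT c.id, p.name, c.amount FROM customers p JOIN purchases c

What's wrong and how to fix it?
Bug: JOIN with no ON clause produces a cartesian product; every purchases row pairs with every customers row

Fix: Specify the join condition linking the foreign key to the parent id

Corrected query:
SELECT c.id, p.name, c.amount FROM customers p JOIN purchases c ON c.customer_id = p.id

Result:
id | name  | amount 
---+-------+--------
1  | Carol | 1382.44
2  | Bob   | 661.43 
3  | Carol | 1652.26
4  | Bob   | 1294.31
5  | Carol | 1510.22
6  | Carol | 121.84 
7  | Carol | 1469.86
8  | Carol | 1998.98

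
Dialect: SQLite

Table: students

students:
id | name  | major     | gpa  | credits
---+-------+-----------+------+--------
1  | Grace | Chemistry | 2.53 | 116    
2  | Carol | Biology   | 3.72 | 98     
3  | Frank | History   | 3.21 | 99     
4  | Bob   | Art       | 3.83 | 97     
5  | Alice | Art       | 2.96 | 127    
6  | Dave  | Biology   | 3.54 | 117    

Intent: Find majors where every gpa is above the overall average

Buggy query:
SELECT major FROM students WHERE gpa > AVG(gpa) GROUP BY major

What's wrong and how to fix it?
Bug: WHERE evaluates per row before aggregation, so AVG() is unavailable

Fix: Compute the overall average in a scalar subquery and compare each group's MIN against it in HAVING

Corrected query:
SELECT major FROM students GROUP BY major HAVING MIN(gpa) > (SELECT AVG(gpa) FROM students)

Result:
major  
-------
Biology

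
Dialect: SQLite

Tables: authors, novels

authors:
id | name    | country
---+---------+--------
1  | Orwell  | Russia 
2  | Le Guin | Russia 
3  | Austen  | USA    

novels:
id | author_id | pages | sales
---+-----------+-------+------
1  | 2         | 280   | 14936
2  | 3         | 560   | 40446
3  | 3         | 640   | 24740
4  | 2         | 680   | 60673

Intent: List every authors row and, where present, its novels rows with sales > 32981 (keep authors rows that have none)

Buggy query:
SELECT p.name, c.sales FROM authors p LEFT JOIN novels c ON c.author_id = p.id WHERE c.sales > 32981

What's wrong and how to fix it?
Bug: A WHERE condition on the right-hand table after LEFT JOIN drops unmatched parents

Fix: Put 'c.sales > 32981' in the JOIN's ON clause instead of WHERE

Corrected query:
SELECT p.name, c.sales FROM authors p LEFT JOIN novels c ON c.author_id = p.id AND c.sales > 32981

Result:
name    | sales
--------+------
Orwell  | NULL 
Le Guin | 60673
Austen  | 40446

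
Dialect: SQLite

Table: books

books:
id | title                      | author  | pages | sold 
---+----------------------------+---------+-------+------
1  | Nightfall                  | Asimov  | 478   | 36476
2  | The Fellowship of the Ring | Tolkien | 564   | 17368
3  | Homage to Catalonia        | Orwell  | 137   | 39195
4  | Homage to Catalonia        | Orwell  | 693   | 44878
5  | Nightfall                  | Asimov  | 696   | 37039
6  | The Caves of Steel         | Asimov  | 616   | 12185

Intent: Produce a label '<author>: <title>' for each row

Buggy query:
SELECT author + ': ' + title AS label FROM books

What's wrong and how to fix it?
Bug: '+' is numeric addition; on text columns SQLite converts them to 0 instead of concatenating

Fix: Use the || operator for string concatenation

Corrected query:
SELECT author || ': ' || title AS label FROM books

Result:
label                              
-----------------------------------
Asimov: Nightfall                  
Tolkien: The Fellowship of the Ring
Orwell: Homage to Catalonia        
Orwell: Homage to Catalonia        
Asimov: Nightfall                  
Asimov: The Caves of Steel         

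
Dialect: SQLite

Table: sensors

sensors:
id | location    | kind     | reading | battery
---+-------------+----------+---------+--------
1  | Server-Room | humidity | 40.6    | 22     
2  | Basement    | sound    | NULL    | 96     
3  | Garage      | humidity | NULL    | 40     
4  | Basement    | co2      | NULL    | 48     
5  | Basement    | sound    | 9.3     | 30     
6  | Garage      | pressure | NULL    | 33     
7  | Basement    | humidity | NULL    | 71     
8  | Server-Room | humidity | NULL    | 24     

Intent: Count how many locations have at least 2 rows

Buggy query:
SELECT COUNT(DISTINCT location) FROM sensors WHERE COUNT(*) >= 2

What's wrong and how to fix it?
Bug: COUNT(*) cannot appear in WHERE; the per-group count doesn't exist yet

Fix: Use a subquery that GROUPs and filters with HAVING, then count its rows

Corrected query:
SELECT COUNT(*) FROM (SELECT location FROM sensors GROUP BY location HAVING COUNT(*) >= 2)

Result:
COUNT(*)
--------
3       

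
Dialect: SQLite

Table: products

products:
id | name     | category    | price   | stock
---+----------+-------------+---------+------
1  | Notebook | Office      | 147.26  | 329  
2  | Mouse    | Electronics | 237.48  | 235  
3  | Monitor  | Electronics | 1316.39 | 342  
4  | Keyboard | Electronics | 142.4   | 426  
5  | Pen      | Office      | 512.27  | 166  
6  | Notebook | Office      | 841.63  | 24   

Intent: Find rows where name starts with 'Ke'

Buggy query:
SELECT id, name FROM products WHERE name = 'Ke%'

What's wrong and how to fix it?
Bug: '=' compares the literal string including the % character; pattern matching needs LIKE

Fix: Use LIKE for wildcard pattern matching

Corrected query:
SELECT id, name FROM products WHERE name LIKE 'Ke%'

Result:
id | name    
---+---------
4  | Keyboard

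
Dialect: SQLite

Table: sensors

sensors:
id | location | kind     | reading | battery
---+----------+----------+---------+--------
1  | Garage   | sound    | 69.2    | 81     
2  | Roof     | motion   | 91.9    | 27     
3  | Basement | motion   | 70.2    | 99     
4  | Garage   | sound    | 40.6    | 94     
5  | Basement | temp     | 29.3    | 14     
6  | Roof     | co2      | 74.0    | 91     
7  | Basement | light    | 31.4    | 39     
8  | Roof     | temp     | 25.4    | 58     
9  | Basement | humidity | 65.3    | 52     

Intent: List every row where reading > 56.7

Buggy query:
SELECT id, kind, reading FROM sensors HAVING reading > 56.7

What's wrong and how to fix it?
Bug: This is a non-aggregate query (no GROUP BY, no aggregates), so in SQLite the HAVING clause is invalid here; a row-level condition belongs in WHERE

Fix: Replace HAVING with WHERE since the condition applies to individual rows

Corrected query:
SELECT id, kind, reading FROM sensors WHERE reading > 56.7

Result:
id | kind     | reading
---+----------+--------
1  | sound    | 69.2   
2  | motion   | 91.9   
3  | motion   | 70.2   
6  | co2      | 74     
9  | humidity | 65.3   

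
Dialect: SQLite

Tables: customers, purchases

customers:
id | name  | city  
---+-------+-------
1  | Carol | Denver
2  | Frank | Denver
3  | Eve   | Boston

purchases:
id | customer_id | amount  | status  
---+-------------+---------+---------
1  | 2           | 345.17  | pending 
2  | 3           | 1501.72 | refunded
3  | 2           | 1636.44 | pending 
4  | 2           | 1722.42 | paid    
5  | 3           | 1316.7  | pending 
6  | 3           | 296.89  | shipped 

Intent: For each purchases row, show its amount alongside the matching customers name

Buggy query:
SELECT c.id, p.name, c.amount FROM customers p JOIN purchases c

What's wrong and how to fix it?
Bug: JOIN with no ON clause produces a cartesian product; every purchases row pairs with every customers row

Fix: Add ON c.customer_id = p.id to the JOIN

Corrected query:
SELECT c.id, p.name, c.amount FROM customers p JOIN purchases c ON c.customer_id = p.id

Result:
id | name  | amount 
---+-------+--------
1  | Frank | 345.17 
2  | Eve   | 1501.72
3  | Frank | 1636.44
4  | Frank | 1722.42
5  | Eve   | 1316.7 
6  | Eve   | 296.89 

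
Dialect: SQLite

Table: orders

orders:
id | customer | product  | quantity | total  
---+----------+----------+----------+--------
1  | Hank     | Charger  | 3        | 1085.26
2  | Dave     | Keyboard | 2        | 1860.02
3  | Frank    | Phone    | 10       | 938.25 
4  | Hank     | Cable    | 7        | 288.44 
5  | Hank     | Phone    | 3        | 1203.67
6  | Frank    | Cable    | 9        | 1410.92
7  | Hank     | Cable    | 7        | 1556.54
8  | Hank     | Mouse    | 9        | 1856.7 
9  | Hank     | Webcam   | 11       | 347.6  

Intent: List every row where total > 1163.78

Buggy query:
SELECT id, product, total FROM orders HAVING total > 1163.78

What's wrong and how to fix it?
Bug: This is a non-aggregate query (no GROUP BY, no aggregates), so in SQLite the HAVING clause is invalid here; a row-level condition belongs in WHERE

Fix: Replace HAVING with WHERE since the condition applies to individual rows

Corrected query:
SELECT id, product, total FROM orders WHERE total > 1163.78

Result:
id | product  | total  
---+----------+--------
2  | Keyboard | 1860.02
5  | Phone    | 1203.67
6  | Cable    | 1410.92
7  | Cable    | 1556.54
8  | Mouse    | 1856.7 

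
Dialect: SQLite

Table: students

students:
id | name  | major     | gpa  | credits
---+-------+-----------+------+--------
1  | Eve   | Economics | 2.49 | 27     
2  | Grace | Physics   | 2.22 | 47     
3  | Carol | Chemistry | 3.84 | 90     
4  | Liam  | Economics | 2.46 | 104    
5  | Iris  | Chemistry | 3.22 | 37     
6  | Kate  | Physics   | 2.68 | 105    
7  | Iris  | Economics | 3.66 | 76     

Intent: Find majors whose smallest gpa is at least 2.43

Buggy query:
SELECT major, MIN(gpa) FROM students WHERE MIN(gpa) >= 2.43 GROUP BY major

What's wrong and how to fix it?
Bug: Aggregates like MIN are computed per group after WHERE runs

Fix: Replace WHERE with HAVING after the GROUP BY

Corrected query:
SELECT major, MIN(gpa) FROM students GROUP BY major HAVING MIN(gpa) >= 2.43

Result:
major     | MIN(gpa)
----------+---------
Chemistry | 3.22    
Economics | 2.46    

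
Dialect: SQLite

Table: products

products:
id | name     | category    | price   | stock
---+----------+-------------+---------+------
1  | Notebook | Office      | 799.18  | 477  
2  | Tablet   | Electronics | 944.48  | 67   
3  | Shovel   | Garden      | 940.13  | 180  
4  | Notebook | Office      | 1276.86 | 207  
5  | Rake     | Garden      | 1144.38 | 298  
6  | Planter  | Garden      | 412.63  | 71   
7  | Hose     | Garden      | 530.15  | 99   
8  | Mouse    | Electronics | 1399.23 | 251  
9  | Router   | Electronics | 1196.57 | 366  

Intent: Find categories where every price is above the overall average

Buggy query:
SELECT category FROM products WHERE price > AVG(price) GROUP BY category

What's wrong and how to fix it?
Bug: AVG() is an aggregate; it can't sit directly in WHERE

Fix: Use a subquery for AVG and a HAVING MIN(...) filter so the condition holds for every row in the group

Corrected query:
SELECT category FROM products GROUP BY category HAVING MIN(price) > (SELECT AVG(price) FROM products)

Result:
(no rows)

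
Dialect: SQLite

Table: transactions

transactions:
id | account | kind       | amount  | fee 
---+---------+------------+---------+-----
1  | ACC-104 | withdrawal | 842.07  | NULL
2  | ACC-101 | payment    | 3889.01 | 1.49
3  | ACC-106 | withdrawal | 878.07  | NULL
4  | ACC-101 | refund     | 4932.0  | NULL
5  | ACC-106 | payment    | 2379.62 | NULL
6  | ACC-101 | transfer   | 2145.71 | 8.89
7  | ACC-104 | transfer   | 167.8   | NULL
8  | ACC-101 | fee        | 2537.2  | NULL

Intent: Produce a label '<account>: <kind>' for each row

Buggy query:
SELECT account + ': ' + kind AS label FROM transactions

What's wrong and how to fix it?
Bug: SQLite uses || for string concatenation; + coerces text to numbers (yielding 0)

Fix: Replace + with || to concatenate text

Corrected query:
SELECT account || ': ' || kind AS label FROM transactions

Result:
label              
-------------------
ACC-104: withdrawal
ACC-101: payment   
ACC-106: withdrawal
ACC-101: refund    
ACC-106: payment   
ACC-101: transfer  
ACC-104: transfer  
ACC-101: fee       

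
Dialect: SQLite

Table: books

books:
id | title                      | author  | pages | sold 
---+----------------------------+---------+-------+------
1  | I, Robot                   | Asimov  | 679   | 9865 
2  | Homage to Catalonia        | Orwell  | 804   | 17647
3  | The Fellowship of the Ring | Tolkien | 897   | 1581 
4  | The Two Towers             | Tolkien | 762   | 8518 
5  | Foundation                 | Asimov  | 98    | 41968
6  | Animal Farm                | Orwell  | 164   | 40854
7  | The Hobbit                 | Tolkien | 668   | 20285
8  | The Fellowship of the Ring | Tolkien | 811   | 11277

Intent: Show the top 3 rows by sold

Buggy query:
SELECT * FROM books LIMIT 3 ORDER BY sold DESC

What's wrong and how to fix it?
Bug: ORDER BY cannot follow LIMIT; LIMIT is the final clause

Fix: Sort with ORDER BY, then apply LIMIT

Corrected query:
SELECT * FROM books ORDER BY sold DESC LIMIT 3

Result:
id | title       | author  | pages | sold 
---+-------------+---------+-------+------
5  | Foundation  | Asimov  | 98    | 41968
6  | Animal Farm | Orwell  | 164   | 40854
7  | The Hobbit  | Tolkien | 668   | 20285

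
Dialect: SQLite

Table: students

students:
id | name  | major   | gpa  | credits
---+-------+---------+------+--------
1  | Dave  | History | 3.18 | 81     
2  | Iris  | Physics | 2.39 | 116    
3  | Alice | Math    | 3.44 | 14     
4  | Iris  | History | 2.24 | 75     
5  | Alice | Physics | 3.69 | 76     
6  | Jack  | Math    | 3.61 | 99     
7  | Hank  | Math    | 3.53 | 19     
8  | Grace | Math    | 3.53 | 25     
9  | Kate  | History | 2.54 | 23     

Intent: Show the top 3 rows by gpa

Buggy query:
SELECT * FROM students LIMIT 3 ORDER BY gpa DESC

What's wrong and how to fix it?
Bug: LIMIT must come after ORDER BY

Fix: Sort with ORDER BY, then apply LIMIT

Corrected query:
SELECT * FROM students ORDER BY gpa DESC LIMIT 3

Result:
id | name  | major   | gpa  | credits
---+-------+---------+------+--------
5  | Alice | Physics | 3.69 | 76     
6  | Jack  | Math    | 3.61 | 99     
7  | Hank  | Math    | 3.53 | 19     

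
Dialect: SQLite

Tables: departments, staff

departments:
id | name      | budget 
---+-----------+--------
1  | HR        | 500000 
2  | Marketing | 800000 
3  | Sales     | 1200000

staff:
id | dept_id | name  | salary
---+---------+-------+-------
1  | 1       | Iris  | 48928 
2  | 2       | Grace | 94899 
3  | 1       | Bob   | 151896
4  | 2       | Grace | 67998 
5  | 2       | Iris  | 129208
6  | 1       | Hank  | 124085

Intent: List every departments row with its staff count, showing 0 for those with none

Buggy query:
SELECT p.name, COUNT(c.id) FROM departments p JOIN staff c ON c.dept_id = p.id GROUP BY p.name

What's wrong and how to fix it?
Bug: INNER JOIN drops departments rows that have no matching staff rows

Fix: Switch to LEFT JOIN to retain unmatched parent rows

Corrected query:
SELECT p.name, COUNT(c.id) FROM departments p LEFT JOIN staff c ON c.dept_id = p.id GROUP BY p.name

Result:
name      | COUNT(c.id)
----------+------------
HR        | 3          
Marketing | 3          
Sales     | 0          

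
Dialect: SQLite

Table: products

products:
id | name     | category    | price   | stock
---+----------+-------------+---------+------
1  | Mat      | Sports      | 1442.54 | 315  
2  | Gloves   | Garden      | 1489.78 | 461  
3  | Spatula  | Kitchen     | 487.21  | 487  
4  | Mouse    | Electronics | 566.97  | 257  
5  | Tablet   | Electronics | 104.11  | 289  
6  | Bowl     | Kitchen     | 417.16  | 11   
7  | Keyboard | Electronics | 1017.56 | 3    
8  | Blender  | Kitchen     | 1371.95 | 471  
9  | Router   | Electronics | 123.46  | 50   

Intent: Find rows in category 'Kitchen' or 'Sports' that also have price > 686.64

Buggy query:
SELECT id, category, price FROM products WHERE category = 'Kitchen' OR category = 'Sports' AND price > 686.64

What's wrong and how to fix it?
Bug: AND binds tighter than OR, so this parses as category = 'Kitchen' OR (category = 'Sports' AND price > 686.64)

Fix: Group the OR with parentheses (or use IN), then AND the threshold

Corrected query:
SELECT id, category, price FROM products WHERE (category = 'Kitchen' OR category = 'Sports') AND price > 686.64

Result:
id | category | price  
---+----------+--------
1  | Sports   | 1442.54
8  | Kitchen  | 1371.95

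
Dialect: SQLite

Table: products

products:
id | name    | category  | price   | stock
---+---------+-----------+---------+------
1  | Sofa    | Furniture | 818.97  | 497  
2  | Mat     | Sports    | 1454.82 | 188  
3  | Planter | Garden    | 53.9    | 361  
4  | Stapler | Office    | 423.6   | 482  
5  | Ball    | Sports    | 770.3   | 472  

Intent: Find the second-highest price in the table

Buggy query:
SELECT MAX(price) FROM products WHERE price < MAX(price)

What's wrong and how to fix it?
Bug: The inner MAX is an aggregate inside WHERE, which is not allowed

Fix: Put the inner MAX in a scalar subquery

Corrected query:
SELECT MAX(price) FROM products WHERE price < (SELECT MAX(price) FROM products)

Result:
MAX(price)
----------
818.97    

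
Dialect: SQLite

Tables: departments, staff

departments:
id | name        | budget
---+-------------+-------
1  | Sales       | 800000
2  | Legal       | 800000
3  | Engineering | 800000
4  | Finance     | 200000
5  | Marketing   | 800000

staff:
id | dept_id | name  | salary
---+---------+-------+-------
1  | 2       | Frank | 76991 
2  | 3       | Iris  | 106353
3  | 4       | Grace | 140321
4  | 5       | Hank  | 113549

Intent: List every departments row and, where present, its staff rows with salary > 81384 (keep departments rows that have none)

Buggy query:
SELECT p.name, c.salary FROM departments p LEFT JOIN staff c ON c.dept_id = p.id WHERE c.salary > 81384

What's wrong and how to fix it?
Bug: Filtering c.salary in WHERE discards the NULL rows produced by LEFT JOIN, turning it into an inner join

Fix: Move the right-table condition into the ON clause so unmatched parents are kept

Corrected query:
SELECT p.name, c.salary FROM departments p LEFT JOIN staff c ON c.dept_id = p.id AND c.salary > 81384

Result:
name        | salary
------------+-------
Sales       | NULL  
Legal       | NULL  
Engineering | 106353
Finance     | 140321
Marketing   | 113549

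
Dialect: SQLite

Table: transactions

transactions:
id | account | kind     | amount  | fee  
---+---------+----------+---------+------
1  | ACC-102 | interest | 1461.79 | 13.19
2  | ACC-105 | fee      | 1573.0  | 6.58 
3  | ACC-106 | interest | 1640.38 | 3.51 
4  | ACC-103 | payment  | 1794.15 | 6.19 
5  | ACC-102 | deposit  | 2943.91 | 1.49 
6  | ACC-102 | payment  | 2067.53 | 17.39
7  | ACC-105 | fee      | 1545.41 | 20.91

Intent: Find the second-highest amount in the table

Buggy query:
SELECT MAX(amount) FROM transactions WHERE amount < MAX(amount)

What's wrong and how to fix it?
Bug: The inner MAX is an aggregate inside WHERE, which is not allowed

Fix: Compute the overall MAX in a subquery, then take MAX of rows below it

Corrected query:
SELECT MAX(amount) FROM transactions WHERE amount < (SELECT MAX(amount) FROM transactions)

Result:
MAX(amount)
-----------
2067.53    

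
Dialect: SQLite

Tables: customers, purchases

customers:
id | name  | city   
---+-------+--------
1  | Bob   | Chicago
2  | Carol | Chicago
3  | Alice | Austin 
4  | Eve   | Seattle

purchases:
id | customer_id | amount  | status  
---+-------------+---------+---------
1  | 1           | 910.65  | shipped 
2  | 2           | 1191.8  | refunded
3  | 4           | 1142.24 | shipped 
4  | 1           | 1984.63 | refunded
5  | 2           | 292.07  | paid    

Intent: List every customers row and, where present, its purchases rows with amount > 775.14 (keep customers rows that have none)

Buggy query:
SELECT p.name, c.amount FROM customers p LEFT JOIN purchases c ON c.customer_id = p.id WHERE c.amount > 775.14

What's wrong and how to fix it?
Bug: Filtering c.amount in WHERE discards the NULL rows produced by LEFT JOIN, turning it into an inner join

Fix: Move the right-table condition into the ON clause so unmatched parents are kept

Corrected query:
SELECT p.name, c.amount FROM customers p LEFT JOIN purchases c ON c.customer_id = p.id AND c.amount > 775.14

Result:
name  | amount 
------+--------
Bob   | 910.65 
Bob   | 1984.63
Carol | 1191.8 
Alice | NULL   
Eve   | 1142.24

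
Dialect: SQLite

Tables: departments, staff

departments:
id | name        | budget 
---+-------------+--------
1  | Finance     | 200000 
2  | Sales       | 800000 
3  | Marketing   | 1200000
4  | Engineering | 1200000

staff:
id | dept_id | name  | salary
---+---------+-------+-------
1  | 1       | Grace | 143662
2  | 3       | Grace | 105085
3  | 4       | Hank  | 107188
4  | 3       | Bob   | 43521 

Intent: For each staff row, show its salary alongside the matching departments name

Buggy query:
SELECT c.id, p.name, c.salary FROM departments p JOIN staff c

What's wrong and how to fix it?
Bug: JOIN with no ON clause produces a cartesian product; every staff row pairs with every departments row

Fix: Specify the join condition linking the foreign key to the parent id

Corrected query:
SELECT c.id, p.name, c.salary FROM departments p JOIN staff c ON c.dept_id = p.id

Result:
id | name        | salary
---+-------------+-------
1  | Finance     | 143662
2  | Marketing   | 105085
3  | Engineering | 107188
4  | Marketing   | 43521 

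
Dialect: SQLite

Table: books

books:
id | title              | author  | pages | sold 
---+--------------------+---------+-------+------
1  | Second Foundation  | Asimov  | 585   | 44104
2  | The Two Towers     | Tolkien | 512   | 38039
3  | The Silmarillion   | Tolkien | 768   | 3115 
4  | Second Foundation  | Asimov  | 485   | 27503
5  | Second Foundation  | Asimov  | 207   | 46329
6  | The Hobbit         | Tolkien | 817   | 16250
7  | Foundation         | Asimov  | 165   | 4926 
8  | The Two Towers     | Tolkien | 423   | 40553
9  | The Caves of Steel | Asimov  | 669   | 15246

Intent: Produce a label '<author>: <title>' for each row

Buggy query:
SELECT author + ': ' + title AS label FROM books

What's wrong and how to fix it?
Bug: SQLite uses || for string concatenation; + coerces text to numbers (yielding 0)

Fix: Replace + with || to concatenate text

Corrected query:
SELECT author || ': ' || title AS label FROM books

Result:
label                     
--------------------------
Asimov: Second Foundation 
Tolkien: The Two Towers   
Tolkien: The Silmarillion 
Asimov: Second Foundation 
Asimov: Second Foundation 
Tolkien: The Hobbit       
Asimov: Foundation        
Tolkien: The Two Towers   
Asimov: The Caves of Steel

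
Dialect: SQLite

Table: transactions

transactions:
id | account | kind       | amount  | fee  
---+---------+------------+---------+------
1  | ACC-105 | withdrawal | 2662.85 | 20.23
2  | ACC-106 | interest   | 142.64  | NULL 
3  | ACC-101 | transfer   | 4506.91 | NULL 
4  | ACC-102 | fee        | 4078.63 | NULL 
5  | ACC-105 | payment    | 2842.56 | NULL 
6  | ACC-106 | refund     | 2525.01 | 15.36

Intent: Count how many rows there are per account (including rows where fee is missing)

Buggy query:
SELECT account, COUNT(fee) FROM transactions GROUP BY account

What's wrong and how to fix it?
Bug: COUNT(fee) skips NULLs, so groups with missing fee are undercounted

Fix: Use COUNT(*) to count all rows regardless of NULL

Corrected query:
SELECT account, COUNT(*) FROM transactions GROUP BY account

Result:
account | COUNT(*)
--------+---------
ACC-101 | 1       
ACC-102 | 1       
ACC-105 | 2       
ACC-106 | 2       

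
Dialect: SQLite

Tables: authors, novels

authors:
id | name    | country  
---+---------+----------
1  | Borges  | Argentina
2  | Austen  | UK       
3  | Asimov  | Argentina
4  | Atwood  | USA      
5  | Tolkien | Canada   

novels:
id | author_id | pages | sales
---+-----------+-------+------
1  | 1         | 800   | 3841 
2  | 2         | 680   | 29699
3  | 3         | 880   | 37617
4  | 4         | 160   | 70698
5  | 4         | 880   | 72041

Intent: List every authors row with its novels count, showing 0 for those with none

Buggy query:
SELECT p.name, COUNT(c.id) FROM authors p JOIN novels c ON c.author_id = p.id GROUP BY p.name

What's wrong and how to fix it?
Bug: An inner join excludes parents with zero children

Fix: Use LEFT JOIN so parents without children still appear (COUNT(c.id) gives 0)

Corrected query:
SELECT p.name, COUNT(c.id) FROM authors p LEFT JOIN novels c ON c.author_id = p.id GROUP BY p.name

Result:
name    | COUNT(c.id)
--------+------------
Asimov  | 1          
Atwood  | 2          
Austen  | 1          
Borges  | 1          
Tolkien | 0          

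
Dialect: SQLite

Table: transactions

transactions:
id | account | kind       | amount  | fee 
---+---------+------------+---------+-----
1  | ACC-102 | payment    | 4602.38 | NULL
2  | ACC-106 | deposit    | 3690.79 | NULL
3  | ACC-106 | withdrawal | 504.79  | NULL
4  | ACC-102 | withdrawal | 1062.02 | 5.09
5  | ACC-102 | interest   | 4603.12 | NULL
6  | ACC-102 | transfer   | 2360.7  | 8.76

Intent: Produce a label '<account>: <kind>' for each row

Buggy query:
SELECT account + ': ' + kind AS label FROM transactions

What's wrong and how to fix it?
Bug: '+' is numeric addition; on text columns SQLite converts them to 0 instead of concatenating

Fix: Use the || operator for string concatenation

Corrected query:
SELECT account || ': ' || kind AS label FROM transactions

Result:
label              
-------------------
ACC-102: payment   
ACC-106: deposit   
ACC-106: withdrawal
ACC-102: withdrawal
ACC-102: interest  
ACC-102: transfer  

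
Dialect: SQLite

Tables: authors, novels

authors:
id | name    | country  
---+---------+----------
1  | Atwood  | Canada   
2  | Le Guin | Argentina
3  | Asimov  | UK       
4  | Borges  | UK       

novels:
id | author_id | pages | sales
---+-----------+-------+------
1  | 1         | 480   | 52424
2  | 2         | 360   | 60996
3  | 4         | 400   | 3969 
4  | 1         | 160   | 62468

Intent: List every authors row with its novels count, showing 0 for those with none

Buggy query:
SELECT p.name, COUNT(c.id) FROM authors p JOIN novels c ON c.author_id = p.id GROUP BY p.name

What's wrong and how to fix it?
Bug: INNER JOIN drops authors rows that have no matching novels rows

Fix: Switch to LEFT JOIN to retain unmatched parent rows

Corrected query:
SELECT p.name, COUNT(c.id) FROM authors p LEFT JOIN novels c ON c.author_id = p.id GROUP BY p.name

Result:
name    | COUNT(c.id)
--------+------------
Asimov  | 0          
Atwood  | 2          
Borges  | 1          
Le Guin | 1          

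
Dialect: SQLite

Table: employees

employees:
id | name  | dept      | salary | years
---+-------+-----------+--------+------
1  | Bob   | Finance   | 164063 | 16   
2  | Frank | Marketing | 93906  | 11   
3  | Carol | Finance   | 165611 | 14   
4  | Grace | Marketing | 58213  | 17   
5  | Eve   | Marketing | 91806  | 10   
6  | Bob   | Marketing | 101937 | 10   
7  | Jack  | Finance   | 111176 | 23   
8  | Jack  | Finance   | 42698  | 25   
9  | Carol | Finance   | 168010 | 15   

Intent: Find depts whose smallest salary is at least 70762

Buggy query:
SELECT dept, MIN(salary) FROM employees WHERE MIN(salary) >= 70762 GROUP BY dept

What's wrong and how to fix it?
Bug: Aggregates like MIN are computed per group after WHERE runs

Fix: Use HAVING for the per-group MIN condition

Corrected query:
SELECT dept, MIN(salary) FROM employees GROUP BY dept HAVING MIN(salary) >= 70762

Result:
(no rows)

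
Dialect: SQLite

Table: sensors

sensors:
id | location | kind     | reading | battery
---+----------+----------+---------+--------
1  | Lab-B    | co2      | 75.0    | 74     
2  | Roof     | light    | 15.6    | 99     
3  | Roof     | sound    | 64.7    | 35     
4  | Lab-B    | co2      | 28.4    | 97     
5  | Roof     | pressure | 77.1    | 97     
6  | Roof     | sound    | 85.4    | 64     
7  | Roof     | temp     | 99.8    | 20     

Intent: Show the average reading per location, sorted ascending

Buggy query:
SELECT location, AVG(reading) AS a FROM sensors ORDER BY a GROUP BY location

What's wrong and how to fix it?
Bug: GROUP BY must precede ORDER BY

Fix: Move ORDER BY to the end, after GROUP BY

Corrected query:
SELECT location, AVG(reading) AS a FROM sensors GROUP BY location ORDER BY a

Result:
location | a    
---------+------
Lab-B    | 51.7 
Roof     | 68.52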